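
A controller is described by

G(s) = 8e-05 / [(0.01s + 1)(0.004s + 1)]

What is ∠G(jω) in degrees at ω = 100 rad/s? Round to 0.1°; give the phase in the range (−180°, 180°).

-66.8°

At ω = 100 rad/s:
pole (1 + j100·0.01) = 1 + j1 → |·| ≈ 1.4142, ∠ ≈ 45.00°
pole (1 + j100·0.004) = 1 + j0.4 → |·| ≈ 1.077, ∠ ≈ 21.80°
∠G = (0°) − (45.00° + 21.80°) = -66.80°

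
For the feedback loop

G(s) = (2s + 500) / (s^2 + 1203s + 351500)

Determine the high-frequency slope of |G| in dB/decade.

Each pole contributes −20 dB/decade at high frequency; each zero contributes +20 dB/decade.
Net: 1 zero(s) − 2 pole(s) → -20 dB/decade.

-20 dB/decade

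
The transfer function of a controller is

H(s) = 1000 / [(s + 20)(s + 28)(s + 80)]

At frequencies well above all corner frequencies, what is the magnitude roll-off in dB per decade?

-60 dB/decade

Each pole contributes −20 dB/decade at high frequency; each zero contributes +20 dB/decade.
Net: 0 zero(s) − 3 pole(s) → -60 dB/decade.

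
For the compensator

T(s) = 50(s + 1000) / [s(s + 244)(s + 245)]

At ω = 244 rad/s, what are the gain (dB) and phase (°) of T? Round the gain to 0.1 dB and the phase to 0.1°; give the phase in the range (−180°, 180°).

-55.1 dB, -166.2°

At s = jω = j244:
zero (s+1000): 1000 + j244 → |·| = √(1000²+244²) = √1059536 ≈ 1029.3, ∠ = arctan(244/1000) ≈ 13.71°
pole (s+244): 244 + j244 → |·| = √(244²+244²) = √119072 ≈ 345.07, ∠ = arctan(244/244) ≈ 45.00°
pole (s+245): 245 + j244 → |·| = √(245²+244²) = √119561 ≈ 345.78, ∠ = arctan(244/245) ≈ 44.88°
pole at origin: |s| = 244, ∠ = 90.00° (in denominator)
|T| = 50 · 1029.3 / 2.9114e+07 ≈ 0.0017677
Gain = 20 log₁₀(0.0017677) ≈ -55.05 dB
∠T = 13.71° − 179.88° = -166.17°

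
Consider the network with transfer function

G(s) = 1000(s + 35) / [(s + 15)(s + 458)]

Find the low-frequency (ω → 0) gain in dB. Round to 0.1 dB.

G(0) = 1000·35 / (15·458) ≈ 5.0946
20 log₁₀(5.0946) ≈ 14.14 dB

14.1 dB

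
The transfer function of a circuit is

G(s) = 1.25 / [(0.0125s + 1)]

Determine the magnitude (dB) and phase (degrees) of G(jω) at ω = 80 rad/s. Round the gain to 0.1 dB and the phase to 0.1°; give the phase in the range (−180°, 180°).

At ω = 80 rad/s:
pole (1 + j80·0.0125) = 1 + j1 → |·| ≈ 1.4142, ∠ ≈ 45.00°
|G| = 1.25 · 1 / (1.4142) ≈ 0.88389
Gain = 20 log₁₀(0.88389) ≈ -1.07 dB
∠G = (0°) − (45.00°) = -45.00°

-1.1 dB, -45.0°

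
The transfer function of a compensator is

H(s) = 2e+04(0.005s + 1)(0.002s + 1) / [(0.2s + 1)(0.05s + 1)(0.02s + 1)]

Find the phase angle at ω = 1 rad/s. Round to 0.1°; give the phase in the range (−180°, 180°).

At ω = 1 rad/s:
zero (1 + j1·0.005) = 1 + j0.005 → |·| ≈ 1, ∠ ≈ 0.29°
zero (1 + j1·0.002) = 1 + j0.002 → |·| ≈ 1, ∠ ≈ 0.11°
pole (1 + j1·0.2) = 1 + j0.2 → |·| ≈ 1.0198, ∠ ≈ 11.31°
pole (1 + j1·0.05) = 1 + j0.05 → |·| ≈ 1.0012, ∠ ≈ 2.86°
pole (1 + j1·0.02) = 1 + j0.02 → |·| ≈ 1.0002, ∠ ≈ 1.15°
∠H = (0.29° + 0.11°) − (11.31° + 2.86° + 1.15°) = -14.92°

-14.9°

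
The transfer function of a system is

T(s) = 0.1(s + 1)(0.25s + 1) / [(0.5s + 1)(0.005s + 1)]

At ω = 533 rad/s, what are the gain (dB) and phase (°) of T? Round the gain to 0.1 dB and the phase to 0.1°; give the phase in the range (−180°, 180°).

At ω = 533 rad/s:
zero (1 + j533·1) = 1 + j533 → |·| ≈ 533, ∠ ≈ 89.89°
zero (1 + j533·0.25) = 1 + j133.25 → |·| ≈ 133.25, ∠ ≈ 89.57°
pole (1 + j533·0.5) = 1 + j266.5 → |·| ≈ 266.5, ∠ ≈ 89.79°
pole (1 + j533·0.005) = 1 + j2.665 → |·| ≈ 2.8464, ∠ ≈ 69.43°
|T| = 0.1 · 533 · 133.25 / (266.5 · 2.8464) ≈ 9.3627
Gain = 20 log₁₀(9.3627) ≈ 19.43 dB
∠T = (89.89° + 89.57°) − (89.79° + 69.43°) = 20.24°

19.4 dB, 20.2°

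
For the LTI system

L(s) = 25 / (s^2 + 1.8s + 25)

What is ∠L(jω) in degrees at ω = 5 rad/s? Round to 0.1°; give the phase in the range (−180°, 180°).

-90.0°

At s = jω = j5:
quadratic: (j5)² + 1.8·j5 + 25 = 0 + j9 → |·| ≈ 9, ∠ ≈ 90.00°
∠L = 0.00° − 90.00° = -90.00°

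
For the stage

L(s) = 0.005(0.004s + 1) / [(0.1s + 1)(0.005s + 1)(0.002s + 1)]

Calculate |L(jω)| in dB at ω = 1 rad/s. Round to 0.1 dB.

At ω = 1 rad/s:
zero (1 + j1·0.004) = 1 + j0.004 → |·| ≈ 1, ∠ ≈ 0.23°
pole (1 + j1·0.1) = 1 + j0.1 → |·| ≈ 1.005, ∠ ≈ 5.71°
pole (1 + j1·0.005) = 1 + j0.005 → |·| ≈ 1, ∠ ≈ 0.29°
pole (1 + j1·0.002) = 1 + j0.002 → |·| ≈ 1, ∠ ≈ 0.11°
|L| = 0.005 · 1 / (1.005 · 1 · 1) ≈ 0.0049751
Gain = 20 log₁₀(0.0049751) ≈ -46.06 dB

-46.1 dB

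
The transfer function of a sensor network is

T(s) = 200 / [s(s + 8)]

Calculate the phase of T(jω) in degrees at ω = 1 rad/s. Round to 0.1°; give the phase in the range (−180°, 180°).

-97.1°

At s = jω = j1:
pole (s+8): 8 + j1 → |·| = √(8²+1²) = √65 ≈ 8.0623, ∠ = arctan(1/8) ≈ 7.13°
pole at origin: |s| = 1, ∠ = 90.00° (in denominator)
∠T = 0.00° − 97.13° = -97.13°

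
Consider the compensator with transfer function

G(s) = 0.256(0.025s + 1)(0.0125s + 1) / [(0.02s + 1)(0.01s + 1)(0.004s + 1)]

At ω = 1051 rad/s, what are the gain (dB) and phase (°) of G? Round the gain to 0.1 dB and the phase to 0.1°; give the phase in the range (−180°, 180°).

-20.7 dB, -75.0°

At ω = 1051 rad/s:
zero (1 + j1051·0.025) = 1 + j26.275 → |·| ≈ 26.294, ∠ ≈ 87.82°
zero (1 + j1051·0.0125) = 1 + j13.1375 → |·| ≈ 13.176, ∠ ≈ 85.65°
pole (1 + j1051·0.02) = 1 + j21.02 → |·| ≈ 21.044, ∠ ≈ 87.28°
pole (1 + j1051·0.01) = 1 + j10.51 → |·| ≈ 10.557, ∠ ≈ 84.56°
pole (1 + j1051·0.004) = 1 + j4.204 → |·| ≈ 4.3213, ∠ ≈ 76.62°
|G| = 0.256 · 26.294 · 13.176 / (21.044 · 10.557 · 4.3213) ≈ 0.092384
Gain = 20 log₁₀(0.092384) ≈ -20.69 dB
∠G = (87.82° + 85.65°) − (87.28° + 84.56° + 76.62°) = -74.99°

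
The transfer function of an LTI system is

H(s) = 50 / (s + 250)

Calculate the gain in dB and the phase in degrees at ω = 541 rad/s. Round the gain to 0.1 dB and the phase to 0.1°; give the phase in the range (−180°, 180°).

-21.5 dB, -65.2°

At s = jω = j541:
pole (s+250): 250 + j541 → |·| = √(250²+541²) = √355181 ≈ 595.97, ∠ = arctan(541/250) ≈ 65.20°
|H| = 50 / 595.97 ≈ 0.083897
Gain = 20 log₁₀(0.083897) ≈ -21.53 dB
∠H = 0.00° − 65.20° = -65.20°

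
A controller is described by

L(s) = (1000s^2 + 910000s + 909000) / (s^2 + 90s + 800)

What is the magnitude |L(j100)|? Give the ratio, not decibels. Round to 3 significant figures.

7.11e+03

Substitute s = j100:
Numerator: 1000(j100)^2 + 910000(j100) + 909000 = -9091000 + j91000000
Denominator: (j100)^2 + 90(j100) + 800 = -9200 + j9000
|N| = √(9091000² + 91000000²) ≈ 9.1453e+07, ∠N ≈ 95.70°
|D| = √(9200² + 9000²) ≈ 12870, ∠D ≈ 135.63°
|L| = 9.1453e+07 / 12870 ≈ 7105.9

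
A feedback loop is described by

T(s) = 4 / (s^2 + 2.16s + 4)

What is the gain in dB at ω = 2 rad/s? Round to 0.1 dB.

-0.7 dB

At s = jω = j2:
quadratic: (j2)² + 2.16·j2 + 4 = 0 + j4.32 → |·| ≈ 4.32, ∠ ≈ 90.00°
|T| = 4 / 4.32 ≈ 0.92593
Gain = 20 log₁₀(0.92593) ≈ -0.67 dB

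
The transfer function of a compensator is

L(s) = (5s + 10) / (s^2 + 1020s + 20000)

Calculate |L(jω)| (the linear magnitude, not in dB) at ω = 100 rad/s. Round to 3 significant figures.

0.00488

Substitute s = j100:
Numerator: 5(j100) + 10 = 10 + j500
Denominator: (j100)^2 + 1020(j100) + 20000 = 10000 + j102000
|N| = √(10² + 500²) ≈ 500.1, ∠N ≈ 88.85°
|D| = √(10000² + 102000²) ≈ 1.0249e+05, ∠D ≈ 84.40°
|L| = 500.1 / 1.0249e+05 ≈ 0.0048795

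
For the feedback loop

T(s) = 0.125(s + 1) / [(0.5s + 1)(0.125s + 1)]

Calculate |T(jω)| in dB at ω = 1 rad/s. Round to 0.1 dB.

-16.1 dB

At ω = 1 rad/s:
zero (1 + j1·1) = 1 + j1 → |·| ≈ 1.4142, ∠ ≈ 45.00°
pole (1 + j1·0.5) = 1 + j0.5 → |·| ≈ 1.118, ∠ ≈ 26.57°
pole (1 + j1·0.125) = 1 + j0.125 → |·| ≈ 1.0078, ∠ ≈ 7.13°
|T| = 0.125 · 1.4142 / (1.118 · 1.0078) ≈ 0.15689
Gain = 20 log₁₀(0.15689) ≈ -16.09 dB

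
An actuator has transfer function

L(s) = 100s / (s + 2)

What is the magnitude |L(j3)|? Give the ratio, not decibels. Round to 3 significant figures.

At s = jω = j3:
zero at origin: s = j3 → |·| = 3, ∠ = 90.00°
pole (s+2): 2 + j3 → |·| = √(2²+3²) = √13 ≈ 3.6056, ∠ = arctan(3/2) ≈ 56.31°
|L| = 100 · 3 / 3.6056 ≈ 83.204

83.2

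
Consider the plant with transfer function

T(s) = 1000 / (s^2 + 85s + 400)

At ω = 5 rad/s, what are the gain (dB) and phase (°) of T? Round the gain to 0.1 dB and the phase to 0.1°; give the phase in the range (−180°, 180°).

4.9 dB, -48.6°

Substitute s = j5:
Numerator: 1000 = 1000 + j0
Denominator: (j5)^2 + 85(j5) + 400 = 375 + j425
|N| = √(1000² + 0²) ≈ 1000, ∠N ≈ 0.00°
|D| = √(375² + 425²) ≈ 566.79, ∠D ≈ 48.58°
|T| = 1000 / 566.79 ≈ 1.7643
Gain = 20 log₁₀(1.7643) ≈ 4.93 dB
∠T = 0.00° − 48.58° = -48.58°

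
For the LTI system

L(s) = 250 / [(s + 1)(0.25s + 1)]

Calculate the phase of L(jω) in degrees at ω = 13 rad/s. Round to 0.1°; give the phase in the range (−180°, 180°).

At ω = 13 rad/s:
pole (1 + j13·1) = 1 + j13 → |·| ≈ 13.038, ∠ ≈ 85.60°
pole (1 + j13·0.25) = 1 + j3.25 → |·| ≈ 3.4004, ∠ ≈ 72.90°
∠L = (0°) − (85.60° + 72.90°) = -158.50°

-158.5°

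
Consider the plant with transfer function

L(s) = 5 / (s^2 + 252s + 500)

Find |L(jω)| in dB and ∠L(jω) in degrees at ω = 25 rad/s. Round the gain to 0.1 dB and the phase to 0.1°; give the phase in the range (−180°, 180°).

Substitute s = j25:
Numerator: 5 = 5 + j0
Denominator: (j25)^2 + 252(j25) + 500 = -125 + j6300
|N| = √(5² + 0²) ≈ 5, ∠N ≈ 0.00°
|D| = √(125² + 6300²) ≈ 6301.2, ∠D ≈ 91.14°
|L| = 5 / 6301.2 ≈ 0.0007935
Gain = 20 log₁₀(0.0007935) ≈ -62.01 dB
∠L = 0.00° − 91.14° = -91.14°

-62.0 dB, -91.1°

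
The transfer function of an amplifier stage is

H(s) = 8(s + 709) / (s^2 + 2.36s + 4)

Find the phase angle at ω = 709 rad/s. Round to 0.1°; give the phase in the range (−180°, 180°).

At s = jω = j709:
zero (s+709): 709 + j709 → |·| = √(709²+709²) = √1005362 ≈ 1002.7, ∠ = arctan(709/709) ≈ 45.00°
quadratic: (j709)² + 2.36·j709 + 4 = -502677 + j1673.24 → |·| ≈ 5.0268e+05, ∠ ≈ 179.81°
∠H = 45.00° − 179.81° = -134.81°

-134.8°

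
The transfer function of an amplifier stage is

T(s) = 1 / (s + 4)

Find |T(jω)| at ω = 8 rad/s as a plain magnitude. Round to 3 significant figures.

0.112

At s = jω = j8:
pole (s+4): 4 + j8 → |·| = √(4²+8²) = √80 ≈ 8.9443, ∠ = arctan(8/4) ≈ 63.43°
|T| = 1 / 8.9443 ≈ 0.1118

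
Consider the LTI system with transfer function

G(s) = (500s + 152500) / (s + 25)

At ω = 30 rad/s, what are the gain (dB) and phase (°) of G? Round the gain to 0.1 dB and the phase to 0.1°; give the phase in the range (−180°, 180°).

71.9 dB, -44.6°

Substitute s = j30:
Numerator: 500(j30) + 152500 = 152500 + j15000
Denominator: (j30) + 25 = 25 + j30
|N| = √(152500² + 15000²) ≈ 1.5324e+05, ∠N ≈ 5.62°
|D| = √(25² + 30²) ≈ 39.051, ∠D ≈ 50.19°
|G| = 1.5324e+05 / 39.051 ≈ 3924.1
Gain = 20 log₁₀(3924.1) ≈ 71.87 dB
∠G = 5.62° − 50.19° = -44.57°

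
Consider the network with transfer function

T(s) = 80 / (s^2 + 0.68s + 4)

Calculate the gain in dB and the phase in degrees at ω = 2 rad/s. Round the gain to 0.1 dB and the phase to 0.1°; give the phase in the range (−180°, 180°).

35.4 dB, -90.0°

At s = jω = j2:
quadratic: (j2)² + 0.68·j2 + 4 = 0 + j1.36 → |·| ≈ 1.36, ∠ ≈ 90.00°
|T| = 80 / 1.36 ≈ 58.824
Gain = 20 log₁₀(58.824) ≈ 35.39 dB
∠T = 0.00° − 90.00° = -90.00°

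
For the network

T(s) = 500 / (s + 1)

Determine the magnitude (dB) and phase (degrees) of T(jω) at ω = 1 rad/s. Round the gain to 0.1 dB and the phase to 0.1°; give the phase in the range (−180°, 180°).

At s = jω = j1:
pole (s+1): 1 + j1 → |·| = √(1²+1²) = √2 ≈ 1.4142, ∠ = arctan(1/1) ≈ 45.00°
|T| = 500 / 1.4142 ≈ 353.56
Gain = 20 log₁₀(353.56) ≈ 50.97 dB
∠T = 0.00° − 45.00° = -45.00°

51.0 dB, -45.0°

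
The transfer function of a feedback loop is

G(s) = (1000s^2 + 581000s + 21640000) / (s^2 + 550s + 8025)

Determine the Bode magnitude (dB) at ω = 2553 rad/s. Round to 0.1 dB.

60.0 dB

Substitute s = j2553:
Numerator: 1000(j2553)^2 + 581000(j2553) + 21640000 = -6496169000 + j1483293000
Denominator: (j2553)^2 + 550(j2553) + 8025 = -6509784 + j1404150
|N| = √(6496169000² + 1483293000²) ≈ 6.6634e+09, ∠N ≈ 167.14°
|D| = √(6509784² + 1404150²) ≈ 6.6595e+06, ∠D ≈ 167.83°
|G| = 6.6634e+09 / 6.6595e+06 ≈ 1000.6
Gain = 20 log₁₀(1000.6) ≈ 60.01 dB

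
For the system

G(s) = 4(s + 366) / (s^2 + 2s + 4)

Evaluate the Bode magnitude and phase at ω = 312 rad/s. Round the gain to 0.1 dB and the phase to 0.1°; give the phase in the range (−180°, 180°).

At s = jω = j312:
zero (s+366): 366 + j312 → |·| = √(366²+312²) = √231300 ≈ 480.94, ∠ = arctan(312/366) ≈ 40.45°
quadratic: (j312)² + 2·j312 + 4 = -97340 + j624 → |·| ≈ 97342, ∠ ≈ 179.63°
|G| = 4 · 480.94 / 97342 ≈ 0.019763
Gain = 20 log₁₀(0.019763) ≈ -34.08 dB
∠G = 40.45° − 179.63° = -139.18°

-34.1 dB, -139.2°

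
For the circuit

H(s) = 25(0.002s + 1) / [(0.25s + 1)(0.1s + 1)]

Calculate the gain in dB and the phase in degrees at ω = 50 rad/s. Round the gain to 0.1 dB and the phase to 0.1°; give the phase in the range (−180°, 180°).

At ω = 50 rad/s:
zero (1 + j50·0.002) = 1 + j0.1 → |·| ≈ 1.005, ∠ ≈ 5.71°
pole (1 + j50·0.25) = 1 + j12.5 → |·| ≈ 12.54, ∠ ≈ 85.43°
pole (1 + j50·0.1) = 1 + j5 → |·| ≈ 5.099, ∠ ≈ 78.69°
|H| = 25 · 1.005 / (12.54 · 5.099) ≈ 0.39294
Gain = 20 log₁₀(0.39294) ≈ -8.11 dB
∠H = (5.71°) − (85.43° + 78.69°) = -158.41°

-8.1 dB, -158.4°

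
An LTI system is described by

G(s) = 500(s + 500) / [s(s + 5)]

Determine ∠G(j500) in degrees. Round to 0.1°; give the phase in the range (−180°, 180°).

At s = jω = j500:
zero (s+500): 500 + j500 → |·| = √(500²+500²) = √500000 ≈ 707.11, ∠ = arctan(500/500) ≈ 45.00°
pole (s+5): 5 + j500 → |·| = √(5²+500²) = √250025 ≈ 500.02, ∠ = arctan(500/5) ≈ 89.43°
pole at origin: |s| = 500, ∠ = 90.00° (in denominator)
∠G = 45.00° − 179.43° = -134.43°

-134.4°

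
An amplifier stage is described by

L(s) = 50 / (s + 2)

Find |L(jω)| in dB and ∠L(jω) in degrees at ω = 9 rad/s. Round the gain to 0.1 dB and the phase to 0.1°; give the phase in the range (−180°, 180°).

14.7 dB, -77.5°

Substitute s = j9:
Numerator: 50 = 50 + j0
Denominator: (j9) + 2 = 2 + j9
|N| = √(50² + 0²) ≈ 50, ∠N ≈ 0.00°
|D| = √(2² + 9²) ≈ 9.2195, ∠D ≈ 77.47°
|L| = 50 / 9.2195 ≈ 5.4233
Gain = 20 log₁₀(5.4233) ≈ 14.69 dB
∠L = 0.00° − 77.47° = -77.47°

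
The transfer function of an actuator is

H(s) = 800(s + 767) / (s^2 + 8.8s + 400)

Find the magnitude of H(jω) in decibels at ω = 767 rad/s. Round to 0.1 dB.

At s = jω = j767:
zero (s+767): 767 + j767 → |·| = √(767²+767²) = √1176578 ≈ 1084.7, ∠ = arctan(767/767) ≈ 45.00°
quadratic: (j767)² + 8.8·j767 + 400 = -587889 + j6749.6 → |·| ≈ 5.8793e+05, ∠ ≈ 179.34°
|H| = 800 · 1084.7 / 5.8793e+05 ≈ 1.476
Gain = 20 log₁₀(1.476) ≈ 3.38 dB

3.4 dB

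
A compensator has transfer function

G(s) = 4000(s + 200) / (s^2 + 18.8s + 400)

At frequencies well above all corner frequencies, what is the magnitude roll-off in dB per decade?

-20 dB/decade

Each pole contributes −20 dB/decade at high frequency; each zero contributes +20 dB/decade.
Net: 1 zero(s) − 2 pole(s) → -20 dB/decade.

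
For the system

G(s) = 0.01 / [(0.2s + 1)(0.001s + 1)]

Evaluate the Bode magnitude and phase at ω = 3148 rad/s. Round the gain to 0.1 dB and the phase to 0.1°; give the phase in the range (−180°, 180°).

-106.4 dB, -162.3°

At ω = 3148 rad/s:
pole (1 + j3148·0.2) = 1 + j629.6 → |·| ≈ 629.6, ∠ ≈ 89.91°
pole (1 + j3148·0.001) = 1 + j3.148 → |·| ≈ 3.303, ∠ ≈ 72.38°
|G| = 0.01 · 1 / (629.6 · 3.303) ≈ 4.8087e-06
Gain = 20 log₁₀(4.8087e-06) ≈ -106.36 dB
∠G = (0°) − (89.91° + 72.38°) = -162.29°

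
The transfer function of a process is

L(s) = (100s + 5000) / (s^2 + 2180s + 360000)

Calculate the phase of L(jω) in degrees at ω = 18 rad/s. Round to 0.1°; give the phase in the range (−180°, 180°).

13.6°

Substitute s = j18:
Numerator: 100(j18) + 5000 = 5000 + j1800
Denominator: (j18)^2 + 2180(j18) + 360000 = 359676 + j39240
|N| = √(5000² + 1800²) ≈ 5314.1, ∠N ≈ 19.80°
|D| = √(359676² + 39240²) ≈ 3.6181e+05, ∠D ≈ 6.23°
∠L = 19.80° − 6.23° = 13.57°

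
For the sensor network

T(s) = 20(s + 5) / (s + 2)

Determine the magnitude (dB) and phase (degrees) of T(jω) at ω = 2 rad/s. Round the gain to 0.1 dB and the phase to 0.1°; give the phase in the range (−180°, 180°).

At s = jω = j2:
zero (s+5): 5 + j2 → |·| = √(5²+2²) = √29 ≈ 5.3852, ∠ = arctan(2/5) ≈ 21.80°
pole (s+2): 2 + j2 → |·| = √(2²+2²) = √8 ≈ 2.8284, ∠ = arctan(2/2) ≈ 45.00°
|T| = 20 · 5.3852 / 2.8284 ≈ 38.079
Gain = 20 log₁₀(38.079) ≈ 31.61 dB
∠T = 21.80° − 45.00° = -23.20°

31.6 dB, -23.2°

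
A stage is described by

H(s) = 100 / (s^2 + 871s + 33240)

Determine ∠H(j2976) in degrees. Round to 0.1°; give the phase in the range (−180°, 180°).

Substitute s = j2976:
Numerator: 100 = 100 + j0
Denominator: (j2976)^2 + 871(j2976) + 33240 = -8823336 + j2592096
|N| = √(100² + 0²) ≈ 100, ∠N ≈ 0.00°
|D| = √(8823336² + 2592096²) ≈ 9.1962e+06, ∠D ≈ 163.63°
∠H = 0.00° − 163.63° = -163.63°

-163.6°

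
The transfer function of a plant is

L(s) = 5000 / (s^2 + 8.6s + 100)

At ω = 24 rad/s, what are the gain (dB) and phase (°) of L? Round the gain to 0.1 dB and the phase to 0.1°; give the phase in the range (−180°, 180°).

19.7 dB, -156.6°

At s = jω = j24:
quadratic: (j24)² + 8.6·j24 + 100 = -476 + j206.4 → |·| ≈ 518.82, ∠ ≈ 156.56°
|L| = 5000 / 518.82 ≈ 9.6373
Gain = 20 log₁₀(9.6373) ≈ 19.68 dB
∠L = 0.00° − 156.56° = -156.56°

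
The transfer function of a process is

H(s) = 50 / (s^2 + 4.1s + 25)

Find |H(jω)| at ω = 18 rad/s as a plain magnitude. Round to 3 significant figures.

0.162

At s = jω = j18:
quadratic: (j18)² + 4.1·j18 + 25 = -299 + j73.8 → |·| ≈ 307.97, ∠ ≈ 166.14°
|H| = 50 / 307.97 ≈ 0.16235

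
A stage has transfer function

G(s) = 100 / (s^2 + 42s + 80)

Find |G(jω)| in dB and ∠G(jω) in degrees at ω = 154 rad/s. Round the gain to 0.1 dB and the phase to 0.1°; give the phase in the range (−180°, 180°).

Substitute s = j154:
Numerator: 100 = 100 + j0
Denominator: (j154)^2 + 42(j154) + 80 = -23636 + j6468
|N| = √(100² + 0²) ≈ 100, ∠N ≈ 0.00°
|D| = √(23636² + 6468²) ≈ 24505, ∠D ≈ 164.70°
|G| = 100 / 24505 ≈ 0.0040808
Gain = 20 log₁₀(0.0040808) ≈ -47.79 dB
∠G = 0.00° − 164.70° = -164.70°

-47.8 dB, -164.7°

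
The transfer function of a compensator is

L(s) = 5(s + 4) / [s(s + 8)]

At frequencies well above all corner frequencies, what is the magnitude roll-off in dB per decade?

Each pole contributes −20 dB/decade at high frequency; each zero contributes +20 dB/decade.
Net: 1 zero(s) − 2 pole(s) → -20 dB/decade.

-20 dB/decade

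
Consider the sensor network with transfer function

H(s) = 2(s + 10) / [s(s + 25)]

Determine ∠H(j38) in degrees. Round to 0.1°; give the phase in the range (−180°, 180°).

-71.4°

At s = jω = j38:
zero (s+10): 10 + j38 → |·| = √(10²+38²) = √1544 ≈ 39.294, ∠ = arctan(38/10) ≈ 75.26°
pole (s+25): 25 + j38 → |·| = √(25²+38²) = √2069 ≈ 45.486, ∠ = arctan(38/25) ≈ 56.66°
pole at origin: |s| = 38, ∠ = 90.00° (in denominator)
∠H = 75.26° − 146.66° = -71.40°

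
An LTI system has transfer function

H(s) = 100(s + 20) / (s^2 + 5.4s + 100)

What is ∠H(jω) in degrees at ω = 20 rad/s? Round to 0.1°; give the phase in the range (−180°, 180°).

-115.2°

At s = jω = j20:
zero (s+20): 20 + j20 → |·| = √(20²+20²) = √800 ≈ 28.284, ∠ = arctan(20/20) ≈ 45.00°
quadratic: (j20)² + 5.4·j20 + 100 = -300 + j108 → |·| ≈ 318.85, ∠ ≈ 160.20°
∠H = 45.00° − 160.20° = -115.20°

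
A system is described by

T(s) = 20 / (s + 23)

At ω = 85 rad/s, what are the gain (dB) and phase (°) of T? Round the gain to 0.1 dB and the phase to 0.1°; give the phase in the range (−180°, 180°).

-12.9 dB, -74.9°

Substitute s = j85:
Numerator: 20 = 20 + j0
Denominator: (j85) + 23 = 23 + j85
|N| = √(20² + 0²) ≈ 20, ∠N ≈ 0.00°
|D| = √(23² + 85²) ≈ 88.057, ∠D ≈ 74.86°
|T| = 20 / 88.057 ≈ 0.22713
Gain = 20 log₁₀(0.22713) ≈ -12.87 dB
∠T = 0.00° − 74.86° = -74.86°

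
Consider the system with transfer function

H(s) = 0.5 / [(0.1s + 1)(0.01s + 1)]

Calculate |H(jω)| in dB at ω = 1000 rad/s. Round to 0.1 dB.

At ω = 1000 rad/s:
pole (1 + j1000·0.1) = 1 + j100 → |·| ≈ 100, ∠ ≈ 89.43°
pole (1 + j1000·0.01) = 1 + j10 → |·| ≈ 10.05, ∠ ≈ 84.29°
|H| = 0.5 · 1 / (100 · 10.05) ≈ 0.00049751
Gain = 20 log₁₀(0.00049751) ≈ -66.06 dB

-66.1 dB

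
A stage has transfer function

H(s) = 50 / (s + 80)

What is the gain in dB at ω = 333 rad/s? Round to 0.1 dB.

Substitute s = j333:
Numerator: 50 = 50 + j0
Denominator: (j333) + 80 = 80 + j333
|N| = √(50² + 0²) ≈ 50, ∠N ≈ 0.00°
|D| = √(80² + 333²) ≈ 342.47, ∠D ≈ 76.49°
|H| = 50 / 342.47 ≈ 0.146
Gain = 20 log₁₀(0.146) ≈ -16.71 dB

-16.7 dB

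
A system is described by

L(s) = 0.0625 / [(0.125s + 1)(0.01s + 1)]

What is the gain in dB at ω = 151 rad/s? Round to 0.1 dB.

-54.8 dB

At ω = 151 rad/s:
pole (1 + j151·0.125) = 1 + j18.875 → |·| ≈ 18.901, ∠ ≈ 86.97°
pole (1 + j151·0.01) = 1 + j1.51 → |·| ≈ 1.8111, ∠ ≈ 56.49°
|L| = 0.0625 · 1 / (18.901 · 1.8111) ≈ 0.0018258
Gain = 20 log₁₀(0.0018258) ≈ -54.77 dB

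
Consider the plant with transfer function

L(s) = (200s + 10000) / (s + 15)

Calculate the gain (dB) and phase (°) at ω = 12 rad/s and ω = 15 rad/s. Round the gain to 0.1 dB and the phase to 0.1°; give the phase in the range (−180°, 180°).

ω = 12: 54.6 dB, -25.2°; ω = 15: 53.8 dB, -28.3°

Substitute s = j12:
Numerator: 200(j12) + 10000 = 10000 + j2400
Denominator: (j12) + 15 = 15 + j12
|N| = √(10000² + 2400²) ≈ 10284, ∠N ≈ 13.50°
|D| = √(15² + 12²) ≈ 19.209, ∠D ≈ 38.66°
|L| = 10284 / 19.209 ≈ 535.37
Gain = 20 log₁₀(535.37) ≈ 54.57 dB
∠L = 13.50° − 38.66° = -25.16°

Substitute s = j15:
Numerator: 200(j15) + 10000 = 10000 + j3000
Denominator: (j15) + 15 = 15 + j15
|N| = √(10000² + 3000²) ≈ 10440, ∠N ≈ 16.70°
|D| = √(15² + 15²) ≈ 21.213, ∠D ≈ 45.00°
|L| = 10440 / 21.213 ≈ 492.15
Gain = 20 log₁₀(492.15) ≈ 53.84 dB
∠L = 16.70° − 45.00° = -28.30°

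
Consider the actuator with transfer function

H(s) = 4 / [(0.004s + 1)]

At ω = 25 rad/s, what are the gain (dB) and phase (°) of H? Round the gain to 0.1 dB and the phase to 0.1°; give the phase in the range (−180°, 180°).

12.0 dB, -5.7°

At ω = 25 rad/s:
pole (1 + j25·0.004) = 1 + j0.1 → |·| ≈ 1.005, ∠ ≈ 5.71°
|H| = 4 · 1 / (1.005) ≈ 3.9801
Gain = 20 log₁₀(3.9801) ≈ 12.00 dB
∠H = (0°) − (5.71°) = -5.71°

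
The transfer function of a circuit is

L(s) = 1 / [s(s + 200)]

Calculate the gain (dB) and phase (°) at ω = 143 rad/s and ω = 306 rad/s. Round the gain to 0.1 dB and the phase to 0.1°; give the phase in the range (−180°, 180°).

At s = jω = j143:
pole (s+200): 200 + j143 → |·| = √(200²+143²) = √60449 ≈ 245.86, ∠ = arctan(143/200) ≈ 35.56°
pole at origin: |s| = 143, ∠ = 90.00° (in denominator)
|L| = 1 / 35158 ≈ 2.8443e-05
Gain = 20 log₁₀(2.8443e-05) ≈ -90.92 dB
∠L = 0.00° − 125.56° = -125.56°

At s = jω = j306:
pole (s+200): 200 + j306 → |·| = √(200²+306²) = √133636 ≈ 365.56, ∠ = arctan(306/200) ≈ 56.83°
pole at origin: |s| = 306, ∠ = 90.00° (in denominator)
|L| = 1 / 1.1186e+05 ≈ 8.9397e-06
Gain = 20 log₁₀(8.9397e-06) ≈ -100.97 dB
∠L = 0.00° − 146.83° = -146.83°

ω = 143: -90.9 dB, -125.6°; ω = 306: -101.0 dB, -146.8°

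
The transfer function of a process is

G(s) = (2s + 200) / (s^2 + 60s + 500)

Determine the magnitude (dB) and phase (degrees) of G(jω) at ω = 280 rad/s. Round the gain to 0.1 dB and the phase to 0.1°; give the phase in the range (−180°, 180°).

Substitute s = j280:
Numerator: 2(j280) + 200 = 200 + j560
Denominator: (j280)^2 + 60(j280) + 500 = -77900 + j16800
|N| = √(200² + 560²) ≈ 594.64, ∠N ≈ 70.35°
|D| = √(77900² + 16800²) ≈ 79691, ∠D ≈ 167.83°
|G| = 594.64 / 79691 ≈ 0.0074618
Gain = 20 log₁₀(0.0074618) ≈ -42.54 dB
∠G = 70.35° − 167.83° = -97.48°

-42.5 dB, -97.5°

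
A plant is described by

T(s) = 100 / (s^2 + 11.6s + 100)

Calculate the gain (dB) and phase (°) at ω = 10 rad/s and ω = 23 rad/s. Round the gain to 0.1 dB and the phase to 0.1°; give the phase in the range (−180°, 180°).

ω = 10: -1.3 dB, -90.0°; ω = 23: -14.1 dB, -148.1°

At s = jω = j10:
quadratic: (j10)² + 11.6·j10 + 100 = 0 + j116 → |·| ≈ 116, ∠ ≈ 90.00°
|T| = 100 / 116 ≈ 0.86207
Gain = 20 log₁₀(0.86207) ≈ -1.29 dB
∠T = 0.00° − 90.00° = -90.00°

At s = jω = j23:
quadratic: (j23)² + 11.6·j23 + 100 = -429 + j266.8 → |·| ≈ 505.2, ∠ ≈ 148.12°
|T| = 100 / 505.2 ≈ 0.19794
Gain = 20 log₁₀(0.19794) ≈ -14.07 dB
∠T = 0.00° − 148.12° = -148.12°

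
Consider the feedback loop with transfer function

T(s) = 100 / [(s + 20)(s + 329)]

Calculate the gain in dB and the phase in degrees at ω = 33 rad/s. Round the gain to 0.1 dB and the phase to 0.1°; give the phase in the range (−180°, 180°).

At s = jω = j33:
pole (s+20): 20 + j33 → |·| = √(20²+33²) = √1489 ≈ 38.588, ∠ = arctan(33/20) ≈ 58.78°
pole (s+329): 329 + j33 → |·| = √(329²+33²) = √109330 ≈ 330.65, ∠ = arctan(33/329) ≈ 5.73°
|T| = 100 / 12759 ≈ 0.0078376
Gain = 20 log₁₀(0.0078376) ≈ -42.12 dB
∠T = 0.00° − 64.51° = -64.51°

-42.1 dB, -64.5°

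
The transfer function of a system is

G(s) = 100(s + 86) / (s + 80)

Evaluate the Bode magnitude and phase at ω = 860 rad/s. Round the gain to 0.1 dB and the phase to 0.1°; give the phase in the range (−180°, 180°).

At s = jω = j860:
zero (s+86): 86 + j860 → |·| = √(86²+860²) = √746996 ≈ 864.29, ∠ = arctan(860/86) ≈ 84.29°
pole (s+80): 80 + j860 → |·| = √(80²+860²) = √746000 ≈ 863.71, ∠ = arctan(860/80) ≈ 84.69°
|G| = 100 · 864.29 / 863.71 ≈ 100.07
Gain = 20 log₁₀(100.07) ≈ 40.01 dB
∠G = 84.29° − 84.69° = -0.40°

40.0 dB, -0.4°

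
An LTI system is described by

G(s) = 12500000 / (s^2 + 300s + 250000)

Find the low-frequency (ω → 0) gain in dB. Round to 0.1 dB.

G(0) = 12500000 / 250000 = 50
20 log₁₀(50) ≈ 33.98 dB

34.0 dB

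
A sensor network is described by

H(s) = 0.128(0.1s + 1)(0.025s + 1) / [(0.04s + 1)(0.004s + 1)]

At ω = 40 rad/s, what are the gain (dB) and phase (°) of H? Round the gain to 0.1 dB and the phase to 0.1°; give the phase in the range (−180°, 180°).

At ω = 40 rad/s:
zero (1 + j40·0.1) = 1 + j4 → |·| ≈ 4.1231, ∠ ≈ 75.96°
zero (1 + j40·0.025) = 1 + j1 → |·| ≈ 1.4142, ∠ ≈ 45.00°
pole (1 + j40·0.04) = 1 + j1.6 → |·| ≈ 1.8868, ∠ ≈ 57.99°
pole (1 + j40·0.004) = 1 + j0.16 → |·| ≈ 1.0127, ∠ ≈ 9.09°
|H| = 0.128 · 4.1231 · 1.4142 / (1.8868 · 1.0127) ≈ 0.39061
Gain = 20 log₁₀(0.39061) ≈ -8.17 dB
∠H = (75.96° + 45.00°) − (57.99° + 9.09°) = 53.88°

-8.2 dB, 53.9°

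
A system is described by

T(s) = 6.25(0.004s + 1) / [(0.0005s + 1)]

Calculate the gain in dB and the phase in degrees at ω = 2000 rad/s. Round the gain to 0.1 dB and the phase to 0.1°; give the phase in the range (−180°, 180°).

31.0 dB, 37.9°

At ω = 2000 rad/s:
zero (1 + j2000·0.004) = 1 + j8 → |·| ≈ 8.0623, ∠ ≈ 82.87°
pole (1 + j2000·0.0005) = 1 + j1 → |·| ≈ 1.4142, ∠ ≈ 45.00°
|T| = 6.25 · 8.0623 / (1.4142) ≈ 35.631
Gain = 20 log₁₀(35.631) ≈ 31.04 dB
∠T = (82.87°) − (45.00°) = 37.87°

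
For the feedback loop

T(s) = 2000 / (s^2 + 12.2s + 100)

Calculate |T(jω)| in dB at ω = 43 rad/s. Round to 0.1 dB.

0.8 dB

At s = jω = j43:
quadratic: (j43)² + 12.2·j43 + 100 = -1749 + j524.6 → |·| ≈ 1826, ∠ ≈ 163.30°
|T| = 2000 / 1826 ≈ 1.0953
Gain = 20 log₁₀(1.0953) ≈ 0.79 dB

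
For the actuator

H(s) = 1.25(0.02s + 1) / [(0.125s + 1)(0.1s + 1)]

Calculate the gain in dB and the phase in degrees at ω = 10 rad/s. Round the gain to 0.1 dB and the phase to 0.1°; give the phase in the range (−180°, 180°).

-5.0 dB, -85.0°

At ω = 10 rad/s:
zero (1 + j10·0.02) = 1 + j0.2 → |·| ≈ 1.0198, ∠ ≈ 11.31°
pole (1 + j10·0.125) = 1 + j1.25 → |·| ≈ 1.6008, ∠ ≈ 51.34°
pole (1 + j10·0.1) = 1 + j1 → |·| ≈ 1.4142, ∠ ≈ 45.00°
|H| = 1.25 · 1.0198 / (1.6008 · 1.4142) ≈ 0.56309
Gain = 20 log₁₀(0.56309) ≈ -4.99 dB
∠H = (11.31°) − (51.34° + 45.00°) = -85.03°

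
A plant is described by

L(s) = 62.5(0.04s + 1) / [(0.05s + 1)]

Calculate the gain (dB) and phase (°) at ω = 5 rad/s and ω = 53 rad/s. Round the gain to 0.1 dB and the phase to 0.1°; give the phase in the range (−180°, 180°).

At ω = 5 rad/s:
zero (1 + j5·0.04) = 1 + j0.2 → |·| ≈ 1.0198, ∠ ≈ 11.31°
pole (1 + j5·0.05) = 1 + j0.25 → |·| ≈ 1.0308, ∠ ≈ 14.04°
|L| = 62.5 · 1.0198 / (1.0308) ≈ 61.833
Gain = 20 log₁₀(61.833) ≈ 35.82 dB
∠L = (11.31°) − (14.04°) = -2.73°

At ω = 53 rad/s:
zero (1 + j53·0.04) = 1 + j2.12 → |·| ≈ 2.344, ∠ ≈ 64.75°
pole (1 + j53·0.05) = 1 + j2.65 → |·| ≈ 2.8324, ∠ ≈ 69.33°
|L| = 62.5 · 2.344 / (2.8324) ≈ 51.723
Gain = 20 log₁₀(51.723) ≈ 34.27 dB
∠L = (64.75°) − (69.33°) = -4.58°

ω = 5: 35.8 dB, -2.7°; ω = 53: 34.3 dB, -4.6°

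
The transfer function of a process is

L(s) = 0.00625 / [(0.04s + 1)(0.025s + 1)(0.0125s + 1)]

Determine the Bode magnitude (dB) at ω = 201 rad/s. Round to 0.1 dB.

-85.1 dB

At ω = 201 rad/s:
pole (1 + j201·0.04) = 1 + j8.04 → |·| ≈ 8.102, ∠ ≈ 82.91°
pole (1 + j201·0.025) = 1 + j5.025 → |·| ≈ 5.1235, ∠ ≈ 78.74°
pole (1 + j201·0.0125) = 1 + j2.5125 → |·| ≈ 2.7042, ∠ ≈ 68.30°
|L| = 0.00625 · 1 / (8.102 · 5.1235 · 2.7042) ≈ 5.5678e-05
Gain = 20 log₁₀(5.5678e-05) ≈ -85.09 dB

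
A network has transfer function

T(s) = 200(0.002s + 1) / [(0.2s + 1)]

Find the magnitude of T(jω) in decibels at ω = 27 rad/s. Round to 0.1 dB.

31.2 dB

At ω = 27 rad/s:
zero (1 + j27·0.002) = 1 + j0.054 → |·| ≈ 1.0015, ∠ ≈ 3.09°
pole (1 + j27·0.2) = 1 + j5.4 → |·| ≈ 5.4918, ∠ ≈ 79.51°
|T| = 200 · 1.0015 / (5.4918) ≈ 36.473
Gain = 20 log₁₀(36.473) ≈ 31.24 dB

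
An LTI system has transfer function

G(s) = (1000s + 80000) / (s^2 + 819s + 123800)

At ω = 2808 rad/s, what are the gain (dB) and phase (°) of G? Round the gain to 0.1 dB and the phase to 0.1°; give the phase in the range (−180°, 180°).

-9.2 dB, -75.1°

Substitute s = j2808:
Numerator: 1000(j2808) + 80000 = 80000 + j2808000
Denominator: (j2808)^2 + 819(j2808) + 123800 = -7761064 + j2299752
|N| = √(80000² + 2808000²) ≈ 2.8091e+06, ∠N ≈ 88.37°
|D| = √(7761064² + 2299752²) ≈ 8.0946e+06, ∠D ≈ 163.49°
|G| = 2.8091e+06 / 8.0946e+06 ≈ 0.34703
Gain = 20 log₁₀(0.34703) ≈ -9.19 dB
∠G = 88.37° − 163.49° = -75.12°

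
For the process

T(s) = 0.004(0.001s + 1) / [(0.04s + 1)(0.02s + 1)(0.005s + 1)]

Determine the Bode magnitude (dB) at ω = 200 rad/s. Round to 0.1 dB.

-81.2 dB

At ω = 200 rad/s:
zero (1 + j200·0.001) = 1 + j0.2 → |·| ≈ 1.0198, ∠ ≈ 11.31°
pole (1 + j200·0.04) = 1 + j8 → |·| ≈ 8.0623, ∠ ≈ 82.87°
pole (1 + j200·0.02) = 1 + j4 → |·| ≈ 4.1231, ∠ ≈ 75.96°
pole (1 + j200·0.005) = 1 + j1 → |·| ≈ 1.4142, ∠ ≈ 45.00°
|T| = 0.004 · 1.0198 / (8.0623 · 4.1231 · 1.4142) ≈ 8.6772e-05
Gain = 20 log₁₀(8.6772e-05) ≈ -81.23 dB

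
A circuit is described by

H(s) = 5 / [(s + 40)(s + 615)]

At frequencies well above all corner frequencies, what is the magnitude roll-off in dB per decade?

Each pole contributes −20 dB/decade at high frequency; each zero contributes +20 dB/decade.
Net: 0 zero(s) − 2 pole(s) → -40 dB/decade.

-40 dB/decade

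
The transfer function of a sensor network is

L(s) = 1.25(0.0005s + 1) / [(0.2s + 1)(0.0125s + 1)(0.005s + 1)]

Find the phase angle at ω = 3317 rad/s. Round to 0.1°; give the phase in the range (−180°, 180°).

At ω = 3317 rad/s:
zero (1 + j3317·0.0005) = 1 + j1.6585 → |·| ≈ 1.9367, ∠ ≈ 58.91°
pole (1 + j3317·0.2) = 1 + j663.4 → |·| ≈ 663.4, ∠ ≈ 89.91°
pole (1 + j3317·0.0125) = 1 + j41.4625 → |·| ≈ 41.475, ∠ ≈ 88.62°
pole (1 + j3317·0.005) = 1 + j16.585 → |·| ≈ 16.615, ∠ ≈ 86.55°
∠L = (58.91°) − (89.91° + 88.62° + 86.55°) = -206.17° ≡ 153.83° (principal value)

153.8°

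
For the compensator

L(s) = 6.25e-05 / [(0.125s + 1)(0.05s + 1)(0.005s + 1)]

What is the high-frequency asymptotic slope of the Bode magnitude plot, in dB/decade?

Each pole contributes −20 dB/decade at high frequency; each zero contributes +20 dB/decade.
Net: 0 zero(s) − 3 pole(s) → -60 dB/decade.

-60 dB/decade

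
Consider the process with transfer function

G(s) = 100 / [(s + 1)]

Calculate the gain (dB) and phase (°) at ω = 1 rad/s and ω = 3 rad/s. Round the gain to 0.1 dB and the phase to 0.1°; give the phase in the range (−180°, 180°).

At ω = 1 rad/s:
pole (1 + j1·1) = 1 + j1 → |·| ≈ 1.4142, ∠ ≈ 45.00°
|G| = 100 · 1 / (1.4142) ≈ 70.711
Gain = 20 log₁₀(70.711) ≈ 36.99 dB
∠G = (0°) − (45.00°) = -45.00°

At ω = 3 rad/s:
pole (1 + j3·1) = 1 + j3 → |·| ≈ 3.1623, ∠ ≈ 71.57°
|G| = 100 · 1 / (3.1623) ≈ 31.623
Gain = 20 log₁₀(31.623) ≈ 30.00 dB
∠G = (0°) − (71.57°) = -71.57°

ω = 1: 37.0 dB, -45.0°; ω = 3: 30.0 dB, -71.6°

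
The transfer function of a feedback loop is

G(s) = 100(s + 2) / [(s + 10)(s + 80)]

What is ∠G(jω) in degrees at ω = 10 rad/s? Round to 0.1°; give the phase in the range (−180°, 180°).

At s = jω = j10:
zero (s+2): 2 + j10 → |·| = √(2²+10²) = √104 ≈ 10.198, ∠ = arctan(10/2) ≈ 78.69°
pole (s+10): 10 + j10 → |·| = √(10²+10²) = √200 ≈ 14.142, ∠ = arctan(10/10) ≈ 45.00°
pole (s+80): 80 + j10 → |·| = √(80²+10²) = √6500 ≈ 80.623, ∠ = arctan(10/80) ≈ 7.13°
∠G = 78.69° − 52.13° = 26.56°

26.6°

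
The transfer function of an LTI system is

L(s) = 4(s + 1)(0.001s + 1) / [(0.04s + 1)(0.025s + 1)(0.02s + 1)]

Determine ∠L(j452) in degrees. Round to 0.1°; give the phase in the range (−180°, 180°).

-141.3°

At ω = 452 rad/s:
zero (1 + j452·1) = 1 + j452 → |·| ≈ 452, ∠ ≈ 89.87°
zero (1 + j452·0.001) = 1 + j0.452 → |·| ≈ 1.0974, ∠ ≈ 24.32°
pole (1 + j452·0.04) = 1 + j18.08 → |·| ≈ 18.108, ∠ ≈ 86.83°
pole (1 + j452·0.025) = 1 + j11.3 → |·| ≈ 11.344, ∠ ≈ 84.94°
pole (1 + j452·0.02) = 1 + j9.04 → |·| ≈ 9.0951, ∠ ≈ 83.69°
∠L = (89.87° + 24.32°) − (86.83° + 84.94° + 83.69°) = -141.27°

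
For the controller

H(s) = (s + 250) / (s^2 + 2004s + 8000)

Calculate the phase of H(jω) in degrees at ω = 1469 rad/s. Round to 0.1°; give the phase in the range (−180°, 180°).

Substitute s = j1469:
Numerator: (j1469) + 250 = 250 + j1469
Denominator: (j1469)^2 + 2004(j1469) + 8000 = -2149961 + j2943876
|N| = √(250² + 1469²) ≈ 1490.1, ∠N ≈ 80.34°
|D| = √(2149961² + 2943876²) ≈ 3.6454e+06, ∠D ≈ 126.14°
∠H = 80.34° − 126.14° = -45.80°

-45.8°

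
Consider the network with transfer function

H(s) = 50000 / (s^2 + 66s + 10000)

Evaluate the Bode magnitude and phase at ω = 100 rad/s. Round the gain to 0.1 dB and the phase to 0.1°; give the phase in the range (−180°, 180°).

At s = jω = j100:
quadratic: (j100)² + 66·j100 + 10000 = 0 + j6600 → |·| ≈ 6600, ∠ ≈ 90.00°
|H| = 50000 / 6600 ≈ 7.5758
Gain = 20 log₁₀(7.5758) ≈ 17.59 dB
∠H = 0.00° − 90.00° = -90.00°

17.6 dB, -90.0°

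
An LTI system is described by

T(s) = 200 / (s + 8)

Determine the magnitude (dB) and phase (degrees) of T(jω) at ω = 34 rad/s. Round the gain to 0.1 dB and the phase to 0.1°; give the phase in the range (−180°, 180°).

15.2 dB, -76.8°

Substitute s = j34:
Numerator: 200 = 200 + j0
Denominator: (j34) + 8 = 8 + j34
|N| = √(200² + 0²) ≈ 200, ∠N ≈ 0.00°
|D| = √(8² + 34²) ≈ 34.928, ∠D ≈ 76.76°
|T| = 200 / 34.928 ≈ 5.7261
Gain = 20 log₁₀(5.7261) ≈ 15.16 dB
∠T = 0.00° − 76.76° = -76.76°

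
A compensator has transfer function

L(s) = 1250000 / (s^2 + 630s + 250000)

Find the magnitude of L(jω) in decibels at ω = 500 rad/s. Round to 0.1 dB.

12.0 dB

At s = jω = j500:
quadratic: (j500)² + 630·j500 + 250000 = 0 + j315000 → |·| ≈ 3.15e+05, ∠ ≈ 90.00°
|L| = 1250000 / 3.15e+05 ≈ 3.9683
Gain = 20 log₁₀(3.9683) ≈ 11.97 dB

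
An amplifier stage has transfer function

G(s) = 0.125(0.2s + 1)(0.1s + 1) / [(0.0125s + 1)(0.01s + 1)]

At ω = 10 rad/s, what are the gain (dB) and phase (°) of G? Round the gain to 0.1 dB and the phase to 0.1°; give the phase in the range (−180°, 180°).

-8.2 dB, 95.6°

At ω = 10 rad/s:
zero (1 + j10·0.2) = 1 + j2 → |·| ≈ 2.2361, ∠ ≈ 63.43°
zero (1 + j10·0.1) = 1 + j1 → |·| ≈ 1.4142, ∠ ≈ 45.00°
pole (1 + j10·0.0125) = 1 + j0.125 → |·| ≈ 1.0078, ∠ ≈ 7.13°
pole (1 + j10·0.01) = 1 + j0.1 → |·| ≈ 1.005, ∠ ≈ 5.71°
|G| = 0.125 · 2.2361 · 1.4142 / (1.0078 · 1.005) ≈ 0.39028
Gain = 20 log₁₀(0.39028) ≈ -8.17 dB
∠G = (63.43° + 45.00°) − (7.13° + 5.71°) = 95.59°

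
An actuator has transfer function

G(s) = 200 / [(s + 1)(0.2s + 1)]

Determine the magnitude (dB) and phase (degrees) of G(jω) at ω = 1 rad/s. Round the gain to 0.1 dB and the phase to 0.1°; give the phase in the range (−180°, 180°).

42.8 dB, -56.3°

At ω = 1 rad/s:
pole (1 + j1·1) = 1 + j1 → |·| ≈ 1.4142, ∠ ≈ 45.00°
pole (1 + j1·0.2) = 1 + j0.2 → |·| ≈ 1.0198, ∠ ≈ 11.31°
|G| = 200 · 1 / (1.4142 · 1.0198) ≈ 138.68
Gain = 20 log₁₀(138.68) ≈ 42.84 dB
∠G = (0°) − (45.00° + 11.31°) = -56.31°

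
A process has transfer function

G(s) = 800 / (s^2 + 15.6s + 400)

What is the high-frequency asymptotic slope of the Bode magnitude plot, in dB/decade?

-40 dB/decade

Each pole contributes −20 dB/decade at high frequency; each zero contributes +20 dB/decade.
Net: 0 zero(s) − 2 pole(s) → -40 dB/decade.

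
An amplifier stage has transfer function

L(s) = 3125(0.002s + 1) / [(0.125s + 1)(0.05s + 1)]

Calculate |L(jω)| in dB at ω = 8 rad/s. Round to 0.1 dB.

66.2 dB

At ω = 8 rad/s:
zero (1 + j8·0.002) = 1 + j0.016 → |·| ≈ 1.0001, ∠ ≈ 0.92°
pole (1 + j8·0.125) = 1 + j1 → |·| ≈ 1.4142, ∠ ≈ 45.00°
pole (1 + j8·0.05) = 1 + j0.4 → |·| ≈ 1.077, ∠ ≈ 21.80°
|L| = 3125 · 1.0001 / (1.4142 · 1.077) ≈ 2052
Gain = 20 log₁₀(2052) ≈ 66.24 dB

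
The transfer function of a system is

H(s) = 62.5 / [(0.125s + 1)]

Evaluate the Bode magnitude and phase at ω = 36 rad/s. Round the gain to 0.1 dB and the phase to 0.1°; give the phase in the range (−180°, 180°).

At ω = 36 rad/s:
pole (1 + j36·0.125) = 1 + j4.5 → |·| ≈ 4.6098, ∠ ≈ 77.47°
|H| = 62.5 · 1 / (4.6098) ≈ 13.558
Gain = 20 log₁₀(13.558) ≈ 22.64 dB
∠H = (0°) − (77.47°) = -77.47°

22.6 dB, -77.5°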